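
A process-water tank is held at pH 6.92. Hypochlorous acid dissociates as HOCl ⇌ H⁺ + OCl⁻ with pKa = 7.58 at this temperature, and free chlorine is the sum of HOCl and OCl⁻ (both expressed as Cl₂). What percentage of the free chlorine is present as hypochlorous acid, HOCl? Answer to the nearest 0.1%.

82.0%

[OCl⁻]/[HOCl] = 10^(pH − pKa) = 10^(6.92 − 7.58) = 10^-0.66 = 0.2188.
Fraction as HOCl = 1 / (1 + 0.2188) = 0.8205.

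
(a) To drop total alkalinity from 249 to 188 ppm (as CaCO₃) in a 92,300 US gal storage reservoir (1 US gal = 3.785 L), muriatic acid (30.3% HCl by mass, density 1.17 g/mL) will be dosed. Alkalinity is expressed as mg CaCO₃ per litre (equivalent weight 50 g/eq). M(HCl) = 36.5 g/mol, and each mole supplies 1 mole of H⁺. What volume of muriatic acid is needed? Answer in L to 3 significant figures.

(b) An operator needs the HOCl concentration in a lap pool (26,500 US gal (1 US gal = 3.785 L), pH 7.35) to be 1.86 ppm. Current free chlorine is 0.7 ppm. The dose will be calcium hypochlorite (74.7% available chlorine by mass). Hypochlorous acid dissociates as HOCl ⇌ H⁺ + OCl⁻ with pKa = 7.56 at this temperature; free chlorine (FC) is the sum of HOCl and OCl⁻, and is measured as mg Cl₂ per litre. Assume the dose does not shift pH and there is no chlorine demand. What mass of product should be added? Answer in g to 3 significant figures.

(a) Volume: 92,300 US gal × 3.785 L/gal = 349,356 L.
(a) Alkalinity to neutralize: (249 − 188) = 61 mg/L as CaCO₃ × 349,356 L = 21,310 g as CaCO₃.
(a) Equivalents of H⁺ required: 21,310 ÷ 50 g/eq = 426.2 eq = 426.2 mol HCl.
(a) Mass of HCl: 426.2 × 36.5 = 15,560 g.
(a) Mass of 30.3% solution: 15,560 / 0.303 = 51,340 g.
(a) Volume: 51,340 g ÷ 1.17 g/mL = 43,880 mL.

(b) Volume: 26,500 US gal × 3.785 L/gal = 100,302 L.
(b) [OCl⁻]/[HOCl] = 10^(pH − pKa) = 10^(7.35 − 7.56) = 0.6166; fraction as HOCl = 1/(1 + 0.6166) = 0.6186.
(b) Free chlorine required for 1.86 ppm HOCl: 1.86 / 0.6186 = 3.007 ppm.
(b) FC to add: 3.007 − 0.7 = 2.307 mg/L as Cl₂.
(b) Cl₂ equivalent: 2.307 mg/L × 100,302 L = 231.4 g.
(b) Product at 74.7% available Cl: 231.4 / 0.747 = 309.8 g.

(a) 43.9 L; (b) 310 g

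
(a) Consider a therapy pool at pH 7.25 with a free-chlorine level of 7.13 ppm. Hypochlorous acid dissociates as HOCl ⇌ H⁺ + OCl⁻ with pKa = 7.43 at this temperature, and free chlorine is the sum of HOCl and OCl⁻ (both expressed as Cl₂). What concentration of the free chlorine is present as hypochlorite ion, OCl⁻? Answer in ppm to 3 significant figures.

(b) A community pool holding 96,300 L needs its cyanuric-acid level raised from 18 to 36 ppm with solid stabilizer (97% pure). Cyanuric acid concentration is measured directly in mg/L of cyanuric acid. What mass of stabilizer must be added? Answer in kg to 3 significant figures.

(a) 2.84 ppm; (b) 1.79 kg

(a) [OCl⁻]/[HOCl] = 10^(pH − pKa) = 10^(7.25 − 7.43) = 10^-0.18 = 0.6607.
(a) Fraction as HOCl = 1 / (1 + 0.6607) = 0.6022.
(a) OCl⁻ = (1 − 0.6022) × 7.13 ppm = 2.837 ppm.

(b) CYA to add: (36 − 18) = 18 mg/L × 96,300 L = 1733 g cyanuric acid.
(b) At 97% purity: 1733 / 0.97 = 1787 g product.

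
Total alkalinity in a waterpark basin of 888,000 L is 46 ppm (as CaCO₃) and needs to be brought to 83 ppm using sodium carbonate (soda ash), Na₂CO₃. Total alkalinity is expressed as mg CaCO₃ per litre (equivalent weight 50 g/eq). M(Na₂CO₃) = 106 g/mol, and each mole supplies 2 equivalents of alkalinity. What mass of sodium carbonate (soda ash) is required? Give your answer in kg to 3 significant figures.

Alkalinity to add: (83 − 46) = 37 mg/L as CaCO₃ × 888,000 L = 32,860 g as CaCO₃.
Equivalents: 32,860 g ÷ 50 g/eq = 657.1 eq.
Each mole of Na₂CO₃ supplies 2 eq, so 657.1 / 2 = 328.6 mol.
Mass: 328.6 mol × 106 g/mol = 34,830 g.

34.8 kg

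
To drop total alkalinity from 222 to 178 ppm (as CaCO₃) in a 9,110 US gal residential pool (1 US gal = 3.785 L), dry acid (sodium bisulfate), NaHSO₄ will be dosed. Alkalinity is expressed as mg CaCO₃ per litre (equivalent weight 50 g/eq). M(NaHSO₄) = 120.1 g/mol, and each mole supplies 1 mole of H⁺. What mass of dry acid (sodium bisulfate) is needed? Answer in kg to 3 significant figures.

Volume: 9,110 US gal × 3.785 L/gal = 34,481 L.
Alkalinity to neutralize: (222 − 178) = 44 mg/L as CaCO₃ × 34,481 L = 1517 g as CaCO₃.
Equivalents of H⁺ required: 1517 ÷ 50 g/eq = 30.34 eq = 30.34 mol NaHSO₄.
Mass of NaHSO₄: 30.34 × 120.1 = 3644 g.

3.64 kg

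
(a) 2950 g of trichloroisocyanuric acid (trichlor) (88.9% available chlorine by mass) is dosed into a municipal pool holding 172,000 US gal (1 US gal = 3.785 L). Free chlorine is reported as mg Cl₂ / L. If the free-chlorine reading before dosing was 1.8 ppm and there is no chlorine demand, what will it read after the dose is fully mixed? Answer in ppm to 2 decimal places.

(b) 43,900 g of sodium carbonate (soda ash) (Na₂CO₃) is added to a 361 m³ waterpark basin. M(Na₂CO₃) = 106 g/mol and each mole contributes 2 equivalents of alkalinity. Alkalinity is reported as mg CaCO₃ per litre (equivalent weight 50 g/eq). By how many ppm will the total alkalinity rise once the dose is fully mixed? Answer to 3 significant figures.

(a) 5.83 ppm; (b) 115 ppm

(a) Volume: 172,000 US gal × 3.785 L/gal = 651,020 L.
(a) Available chlorine delivered: 2950 g × 0.889 = 2623 g as Cl₂.
(a) Concentration rise: 2623 g / 651,020 L = 4.028 mg/L = 4.03 ppm.
(a) Final FC: 1.8 + 4.03 = 5.83 ppm.

(b) Volume: 361 m³ = 361,000 L.
(b) Moles of Na₂CO₃: 43,900 g ÷ 106 g/mol = 414.2 mol → 828.3 eq of alkalinity.
(b) As CaCO₃: 828.3 eq × 50 g/eq = 41,420 g.
(b) Rise: 41,420 g / 361,000 L × 1000 = 114.7 mg/L.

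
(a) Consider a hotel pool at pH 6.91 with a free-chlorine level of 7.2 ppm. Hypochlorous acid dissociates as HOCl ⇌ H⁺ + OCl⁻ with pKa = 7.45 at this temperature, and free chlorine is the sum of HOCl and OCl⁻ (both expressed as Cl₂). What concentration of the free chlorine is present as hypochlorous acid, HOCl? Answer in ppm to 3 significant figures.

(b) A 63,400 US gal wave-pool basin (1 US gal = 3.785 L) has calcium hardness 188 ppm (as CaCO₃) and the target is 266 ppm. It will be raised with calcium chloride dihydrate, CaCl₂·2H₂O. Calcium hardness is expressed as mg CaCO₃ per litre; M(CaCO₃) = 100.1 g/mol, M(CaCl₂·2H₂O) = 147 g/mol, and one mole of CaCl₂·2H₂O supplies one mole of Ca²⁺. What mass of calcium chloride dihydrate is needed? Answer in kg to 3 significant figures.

(a) [OCl⁻]/[HOCl] = 10^(pH − pKa) = 10^(6.91 − 7.45) = 10^-0.54 = 0.2884.
(a) Fraction as HOCl = 1 / (1 + 0.2884) = 0.7762.
(a) HOCl = 0.7762 × 7.2 ppm = 5.588 ppm.

(b) Volume: 63,400 US gal × 3.785 L/gal = 239,969 L.
(b) Hardness to add: (266 − 188) = 78 mg/L as CaCO₃ × 239,969 L = 18,720 g as CaCO₃.
(b) Moles of Ca²⁺ (1 mol Ca²⁺ ≡ 1 mol CaCO₃): 18,720 / 100.1 g/mol = 187 mol.
(b) Mass of CaCl₂·2H₂O: 187 × 147 = 27,490 g.

(a) 5.59 ppm; (b) 27.5 kg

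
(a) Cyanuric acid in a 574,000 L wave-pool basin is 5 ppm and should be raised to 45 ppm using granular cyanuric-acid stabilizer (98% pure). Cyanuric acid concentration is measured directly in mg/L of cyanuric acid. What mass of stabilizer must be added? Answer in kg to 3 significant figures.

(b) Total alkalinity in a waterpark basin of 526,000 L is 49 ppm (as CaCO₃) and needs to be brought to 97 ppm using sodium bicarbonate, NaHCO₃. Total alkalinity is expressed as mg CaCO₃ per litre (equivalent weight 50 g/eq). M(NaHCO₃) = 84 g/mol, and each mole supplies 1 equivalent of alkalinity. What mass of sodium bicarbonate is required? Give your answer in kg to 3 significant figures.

(a) CYA to add: (45 − 5) = 40 mg/L × 574,000 L = 22,960 g cyanuric acid.
(a) At 98% purity: 22,960 / 0.98 = 23,430 g product.

(b) Alkalinity to add: (97 − 49) = 48 mg/L as CaCO₃ × 526,000 L = 25,250 g as CaCO₃.
(b) Equivalents: 25,250 g ÷ 50 g/eq = 505 eq.
(b) NaHCO₃ supplies 1 eq per mole → 505 mol.
(b) Mass: 505 mol × 84 g/mol = 42,420 g.

(a) 23.4 kg; (b) 42.4 kg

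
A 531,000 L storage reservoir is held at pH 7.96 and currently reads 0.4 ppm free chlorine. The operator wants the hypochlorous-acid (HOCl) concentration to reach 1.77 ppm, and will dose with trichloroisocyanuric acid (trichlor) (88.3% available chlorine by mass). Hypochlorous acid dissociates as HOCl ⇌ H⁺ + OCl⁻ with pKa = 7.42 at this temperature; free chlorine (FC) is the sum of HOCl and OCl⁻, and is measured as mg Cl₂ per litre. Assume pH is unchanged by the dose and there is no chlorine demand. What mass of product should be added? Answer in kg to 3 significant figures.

[OCl⁻]/[HOCl] = 10^(pH − pKa) = 10^(7.96 − 7.42) = 3.467; fraction as HOCl = 1/(1 + 3.467) = 0.2238.
Free chlorine required for 1.77 ppm HOCl: 1.77 / 0.2238 = 7.907 ppm.
FC to add: 7.907 − 0.4 = 7.507 mg/L as Cl₂.
Cl₂ equivalent: 7.507 mg/L × 531,000 L = 3986 g.
Product at 88.3% available Cl: 3986 / 0.883 = 4515 g.

4.51 kg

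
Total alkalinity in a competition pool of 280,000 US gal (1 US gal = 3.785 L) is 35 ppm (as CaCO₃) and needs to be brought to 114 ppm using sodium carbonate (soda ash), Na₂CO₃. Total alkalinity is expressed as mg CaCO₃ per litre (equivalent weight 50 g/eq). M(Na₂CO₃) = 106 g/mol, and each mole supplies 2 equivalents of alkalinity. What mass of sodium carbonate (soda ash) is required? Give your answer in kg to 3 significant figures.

88.7 kg

Volume: 280,000 US gal × 3.785 L/gal = 1,059,800 L.
Alkalinity to add: (114 − 35) = 79 mg/L as CaCO₃ × 1,059,800 L = 83,720 g as CaCO₃.
Equivalents: 83,720 g ÷ 50 g/eq = 1674 eq.
Each mole of Na₂CO₃ supplies 2 eq, so 1674 / 2 = 837.2 mol.
Mass: 837.2 mol × 106 g/mol = 88,750 g.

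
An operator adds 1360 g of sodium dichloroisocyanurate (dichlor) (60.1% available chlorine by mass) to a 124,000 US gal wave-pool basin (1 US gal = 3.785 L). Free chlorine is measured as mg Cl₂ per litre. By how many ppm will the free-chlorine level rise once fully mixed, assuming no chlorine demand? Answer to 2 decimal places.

Volume: 124,000 US gal × 3.785 L/gal = 469,340 L.
Available chlorine delivered: 1360 g × 0.601 = 817.4 g as Cl₂.
Concentration rise: 817.4 g / 469,340 L = 1.742 mg/L = 1.74 ppm.

1.74 ppm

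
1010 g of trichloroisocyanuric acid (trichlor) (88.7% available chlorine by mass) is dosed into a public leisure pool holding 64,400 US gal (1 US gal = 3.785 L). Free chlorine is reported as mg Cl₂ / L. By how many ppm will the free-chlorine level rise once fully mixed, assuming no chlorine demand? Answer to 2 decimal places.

3.68 ppm

Volume: 64,400 US gal × 3.785 L/gal = 243,754 L.
Available chlorine delivered: 1010 g × 0.887 = 895.9 g as Cl₂.
Concentration rise: 895.9 g / 243,754 L = 3.675 mg/L = 3.68 ppm.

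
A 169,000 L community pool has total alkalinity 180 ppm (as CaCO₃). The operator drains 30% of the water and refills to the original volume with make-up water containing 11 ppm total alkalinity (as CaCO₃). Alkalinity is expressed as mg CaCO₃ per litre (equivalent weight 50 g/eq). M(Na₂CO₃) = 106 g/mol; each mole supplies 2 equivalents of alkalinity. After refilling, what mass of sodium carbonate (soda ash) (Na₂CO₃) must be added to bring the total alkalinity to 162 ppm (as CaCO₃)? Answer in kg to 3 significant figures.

After draining 30% and refilling: 180 × 0.70 + 11 × 0.30 = 129.3 ppm.
Deficit to target: 162 − 129.3 = 32.7 mg/L.
As CaCO₃: 32.7 mg/L × 169,000 L = 5526 g; ÷ 50 g/eq ÷ 2 = 55.26 mol Na₂CO₃.
Mass: 55.26 × 106 = 5858 g.

5.86 kg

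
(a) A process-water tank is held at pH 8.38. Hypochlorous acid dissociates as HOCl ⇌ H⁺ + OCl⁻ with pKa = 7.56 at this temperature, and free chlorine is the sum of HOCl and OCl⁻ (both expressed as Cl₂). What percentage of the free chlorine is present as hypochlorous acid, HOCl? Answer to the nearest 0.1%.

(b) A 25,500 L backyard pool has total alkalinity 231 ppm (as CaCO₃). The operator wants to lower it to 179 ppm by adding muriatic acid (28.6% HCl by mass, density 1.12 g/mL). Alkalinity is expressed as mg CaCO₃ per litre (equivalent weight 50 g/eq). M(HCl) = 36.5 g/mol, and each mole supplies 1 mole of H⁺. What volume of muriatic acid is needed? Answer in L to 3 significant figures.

(a) 13.1%; (b) 3.02 L

(a) [OCl⁻]/[HOCl] = 10^(pH − pKa) = 10^(8.38 − 7.56) = 10^0.82 = 6.607.
(a) Fraction as HOCl = 1 / (1 + 6.607) = 0.1315.

(b) Alkalinity to neutralize: (231 − 179) = 52 mg/L as CaCO₃ × 25,500 L = 1326 g as CaCO₃.
(b) Equivalents of H⁺ required: 1326 ÷ 50 g/eq = 26.52 eq = 26.52 mol HCl.
(b) Mass of HCl: 26.52 × 36.5 = 968 g.
(b) Mass of 28.6% solution: 968 / 0.286 = 3385 g.
(b) Volume: 3385 g ÷ 1.12 g/mL = 3022 mL.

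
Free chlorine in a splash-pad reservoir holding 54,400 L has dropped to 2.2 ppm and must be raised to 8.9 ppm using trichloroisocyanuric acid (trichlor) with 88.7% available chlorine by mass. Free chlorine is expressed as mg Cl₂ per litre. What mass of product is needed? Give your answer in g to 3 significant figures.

411 g

Chlorine deficit: 8.9 − 2.2 = 6.7 ppm = 6.7 mg/L as Cl₂.
Cl₂ equivalent needed: 6.7 mg/L × 54,400 L = 364,500 mg = 364.5 g.
Product at 88.7% available chlorine: 364.5 / 0.887 = 410.9 g.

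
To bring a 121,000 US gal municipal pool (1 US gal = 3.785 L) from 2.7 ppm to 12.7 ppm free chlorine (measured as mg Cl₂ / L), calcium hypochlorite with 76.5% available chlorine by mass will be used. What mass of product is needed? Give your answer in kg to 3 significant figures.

5.99 kg

Volume: 121,000 US gal × 3.785 L/gal = 457,985 L.
Chlorine deficit: 12.7 − 2.7 = 10 ppm = 10 mg/L as Cl₂.
Cl₂ equivalent needed: 10 mg/L × 457,985 L = 4,580,000 mg = 4580 g.
Product at 76.5% available chlorine: 4580 / 0.765 = 5987 g.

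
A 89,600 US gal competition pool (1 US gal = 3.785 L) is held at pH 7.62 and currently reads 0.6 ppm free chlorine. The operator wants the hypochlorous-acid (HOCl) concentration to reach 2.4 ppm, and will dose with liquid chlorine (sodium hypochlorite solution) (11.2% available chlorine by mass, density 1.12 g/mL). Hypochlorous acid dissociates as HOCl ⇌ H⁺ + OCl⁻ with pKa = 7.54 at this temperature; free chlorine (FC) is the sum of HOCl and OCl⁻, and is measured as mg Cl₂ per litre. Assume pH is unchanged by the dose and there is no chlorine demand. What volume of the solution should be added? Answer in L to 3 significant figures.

12.7 L

Volume: 89,600 US gal × 3.785 L/gal = 339,136 L.
[OCl⁻]/[HOCl] = 10^(pH − pKa) = 10^(7.62 − 7.54) = 1.202; fraction as HOCl = 1/(1 + 1.202) = 0.4541.
Free chlorine required for 2.4 ppm HOCl: 2.4 / 0.4541 = 5.285 ppm.
FC to add: 5.285 − 0.6 = 4.685 mg/L as Cl₂.
Cl₂ equivalent: 4.685 mg/L × 339,136 L = 1589 g.
Product at 11.2% available Cl: 1589 / 0.112 = 14,190 g.
Volume: 14,190 g ÷ 1.12 g/mL = 12,670 mL.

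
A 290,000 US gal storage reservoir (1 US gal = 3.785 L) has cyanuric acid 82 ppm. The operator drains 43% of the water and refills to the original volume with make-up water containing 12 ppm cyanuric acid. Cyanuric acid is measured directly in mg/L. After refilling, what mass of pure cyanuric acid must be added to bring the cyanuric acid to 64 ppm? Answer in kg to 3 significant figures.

13.3 kg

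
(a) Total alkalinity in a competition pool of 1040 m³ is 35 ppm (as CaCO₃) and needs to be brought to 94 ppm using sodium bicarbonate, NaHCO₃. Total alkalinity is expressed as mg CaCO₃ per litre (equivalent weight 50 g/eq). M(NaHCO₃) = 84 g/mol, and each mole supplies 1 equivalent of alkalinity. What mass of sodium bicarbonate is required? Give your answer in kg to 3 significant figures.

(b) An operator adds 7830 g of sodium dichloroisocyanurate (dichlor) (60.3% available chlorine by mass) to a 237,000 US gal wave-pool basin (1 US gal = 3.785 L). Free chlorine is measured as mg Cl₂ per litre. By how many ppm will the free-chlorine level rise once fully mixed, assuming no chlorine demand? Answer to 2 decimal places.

(a) Volume: 1040 m³ = 1,040,000 L.
(a) Alkalinity to add: (94 − 35) = 59 mg/L as CaCO₃ × 1,040,000 L = 61,360 g as CaCO₃.
(a) Equivalents: 61,360 g ÷ 50 g/eq = 1227 eq.
(a) NaHCO₃ supplies 1 eq per mole → 1227 mol.
(a) Mass: 1227 mol × 84 g/mol = 103,100 g.

(b) Volume: 237,000 US gal × 3.785 L/gal = 897,045 L.
(b) Available chlorine delivered: 7830 g × 0.603 = 4721 g as Cl₂.
(b) Concentration rise: 4721 g / 897,045 L = 5.263 mg/L = 5.26 ppm.

(a) 103 kg; (b) 5.26 ppm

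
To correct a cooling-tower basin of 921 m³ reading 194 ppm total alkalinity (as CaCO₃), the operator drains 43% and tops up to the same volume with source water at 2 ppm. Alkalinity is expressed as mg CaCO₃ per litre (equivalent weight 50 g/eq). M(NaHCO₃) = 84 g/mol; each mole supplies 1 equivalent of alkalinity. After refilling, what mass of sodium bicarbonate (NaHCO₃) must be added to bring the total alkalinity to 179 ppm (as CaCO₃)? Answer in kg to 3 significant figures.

105 kg

Volume: 921 m³ = 921,000 L.
After draining 43% and refilling: 194 × 0.57 + 2 × 0.43 = 111.44 ppm.
Deficit to target: 179 − 111.44 = 67.56 mg/L.
As CaCO₃: 67.56 mg/L × 921,000 L = 62,220 g; ÷ 50 g/eq ÷ 1 = 1244 mol NaHCO₃.
Mass: 1244 × 84 = 104,500 g.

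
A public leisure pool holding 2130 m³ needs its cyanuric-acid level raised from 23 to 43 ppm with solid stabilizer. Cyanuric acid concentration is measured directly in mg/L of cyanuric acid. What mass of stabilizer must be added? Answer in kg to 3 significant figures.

42.6 kg

Volume: 2130 m³ = 2,130,000 L.
CYA to add: (43 − 23) = 20 mg/L × 2,130,000 L = 42,600 g cyanuric acid.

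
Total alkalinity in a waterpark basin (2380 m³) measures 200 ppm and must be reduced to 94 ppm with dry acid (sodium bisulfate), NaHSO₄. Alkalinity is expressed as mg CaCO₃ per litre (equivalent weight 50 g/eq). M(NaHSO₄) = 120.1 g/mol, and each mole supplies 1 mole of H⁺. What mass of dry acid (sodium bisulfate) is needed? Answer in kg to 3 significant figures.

606 kg

Volume: 2380 m³ = 2,380,000 L.
Alkalinity to neutralize: (200 − 94) = 106 mg/L as CaCO₃ × 2,380,000 L = 252,300 g as CaCO₃.
Equivalents of H⁺ required: 252,300 ÷ 50 g/eq = 5046 eq = 5046 mol NaHSO₄.
Mass of NaHSO₄: 5046 × 120.1 = 606,000 g.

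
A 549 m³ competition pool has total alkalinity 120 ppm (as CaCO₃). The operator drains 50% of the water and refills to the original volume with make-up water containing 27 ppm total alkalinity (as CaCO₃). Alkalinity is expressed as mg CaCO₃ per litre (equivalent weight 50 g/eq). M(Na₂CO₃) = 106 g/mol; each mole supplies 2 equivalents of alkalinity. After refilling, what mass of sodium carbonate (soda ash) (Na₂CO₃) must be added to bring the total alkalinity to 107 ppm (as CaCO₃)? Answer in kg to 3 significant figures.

Volume: 549 m³ = 549,000 L.
After draining 50% and refilling: 120 × 0.50 + 27 × 0.50 = 73.5 ppm.
Deficit to target: 107 − 73.5 = 33.5 mg/L.
As CaCO₃: 33.5 mg/L × 549,000 L = 18,390 g; ÷ 50 g/eq ÷ 2 = 183.9 mol Na₂CO₃.
Mass: 183.9 × 106 = 19,490 g.

19.5 kg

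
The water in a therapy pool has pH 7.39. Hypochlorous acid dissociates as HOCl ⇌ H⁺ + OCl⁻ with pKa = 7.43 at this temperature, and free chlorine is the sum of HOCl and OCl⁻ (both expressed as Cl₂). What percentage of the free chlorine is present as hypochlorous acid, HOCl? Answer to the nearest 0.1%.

[OCl⁻]/[HOCl] = 10^(pH − pKa) = 10^(7.39 − 7.43) = 10^-0.04 = 0.912.
Fraction as HOCl = 1 / (1 + 0.912) = 0.523.

52.3%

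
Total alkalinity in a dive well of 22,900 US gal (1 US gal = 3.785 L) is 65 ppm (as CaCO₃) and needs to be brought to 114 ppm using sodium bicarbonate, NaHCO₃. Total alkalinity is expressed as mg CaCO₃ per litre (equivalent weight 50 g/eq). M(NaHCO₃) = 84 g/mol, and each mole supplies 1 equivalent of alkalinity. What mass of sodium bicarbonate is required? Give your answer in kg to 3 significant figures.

Volume: 22,900 US gal × 3.785 L/gal = 86,676 L.
Alkalinity to add: (114 − 65) = 49 mg/L as CaCO₃ × 86,676 L = 4247 g as CaCO₃.
Equivalents: 4247 g ÷ 50 g/eq = 84.94 eq.
NaHCO₃ supplies 1 eq per mole → 84.94 mol.
Mass: 84.94 mol × 84 g/mol = 7135 g.

7.14 kg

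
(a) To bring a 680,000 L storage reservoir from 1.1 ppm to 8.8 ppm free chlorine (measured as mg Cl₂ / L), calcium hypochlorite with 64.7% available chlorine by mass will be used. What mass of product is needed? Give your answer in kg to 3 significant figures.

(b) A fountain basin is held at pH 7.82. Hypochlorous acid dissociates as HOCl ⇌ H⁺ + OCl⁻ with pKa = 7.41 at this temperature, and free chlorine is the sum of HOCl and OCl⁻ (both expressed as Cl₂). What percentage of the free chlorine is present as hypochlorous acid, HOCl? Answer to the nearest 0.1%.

(a) 8.09 kg; (b) 28.0%

(a) Chlorine deficit: 8.8 − 1.1 = 7.7 ppm = 7.7 mg/L as Cl₂.
(a) Cl₂ equivalent needed: 7.7 mg/L × 680,000 L = 5,236,000 mg = 5236 g.
(a) Product at 64.7% available chlorine: 5236 / 0.647 = 8093 g.

(b) [OCl⁻]/[HOCl] = 10^(pH − pKa) = 10^(7.82 − 7.41) = 10^0.41 = 2.57.
(b) Fraction as HOCl = 1 / (1 + 2.57) = 0.2801.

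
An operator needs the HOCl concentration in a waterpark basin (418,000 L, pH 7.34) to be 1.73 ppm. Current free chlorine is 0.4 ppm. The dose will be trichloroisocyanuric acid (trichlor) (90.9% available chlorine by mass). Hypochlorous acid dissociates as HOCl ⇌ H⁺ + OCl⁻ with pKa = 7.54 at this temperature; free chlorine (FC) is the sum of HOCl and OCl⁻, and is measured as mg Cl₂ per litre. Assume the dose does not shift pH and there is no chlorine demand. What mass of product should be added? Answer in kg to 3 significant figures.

1.11 kg

[OCl⁻]/[HOCl] = 10^(pH − pKa) = 10^(7.34 − 7.54) = 0.631; fraction as HOCl = 1/(1 + 0.631) = 0.6131.
Free chlorine required for 1.73 ppm HOCl: 1.73 / 0.6131 = 2.822 ppm.
FC to add: 2.822 − 0.4 = 2.422 mg/L as Cl₂.
Cl₂ equivalent: 2.422 mg/L × 418,000 L = 1012 g.
Product at 90.9% available Cl: 1012 / 0.909 = 1114 g.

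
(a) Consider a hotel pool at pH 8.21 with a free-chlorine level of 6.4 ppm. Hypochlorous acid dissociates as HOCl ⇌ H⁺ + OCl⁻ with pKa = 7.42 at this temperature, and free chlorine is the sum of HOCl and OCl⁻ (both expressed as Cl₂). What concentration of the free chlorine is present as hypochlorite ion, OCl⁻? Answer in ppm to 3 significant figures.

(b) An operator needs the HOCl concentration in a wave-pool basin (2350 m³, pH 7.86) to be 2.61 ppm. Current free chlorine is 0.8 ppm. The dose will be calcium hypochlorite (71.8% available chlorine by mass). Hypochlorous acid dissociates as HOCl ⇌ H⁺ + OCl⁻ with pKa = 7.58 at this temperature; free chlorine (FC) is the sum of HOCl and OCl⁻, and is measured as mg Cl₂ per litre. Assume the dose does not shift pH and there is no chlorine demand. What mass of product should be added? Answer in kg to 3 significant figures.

(a) 5.51 ppm; (b) 22.2 kg

(a) [OCl⁻]/[HOCl] = 10^(pH − pKa) = 10^(8.21 − 7.42) = 10^0.79 = 6.166.
(a) Fraction as HOCl = 1 / (1 + 6.166) = 0.1395.
(a) OCl⁻ = (1 − 0.1395) × 6.4 ppm = 5.507 ppm.

(b) Volume: 2350 m³ = 2,350,000 L.
(b) [OCl⁻]/[HOCl] = 10^(pH − pKa) = 10^(7.86 − 7.58) = 1.905; fraction as HOCl = 1/(1 + 1.905) = 0.3442.
(b) Free chlorine required for 2.61 ppm HOCl: 2.61 / 0.3442 = 7.583 ppm.
(b) FC to add: 7.583 − 0.8 = 6.783 mg/L as Cl₂.
(b) Cl₂ equivalent: 6.783 mg/L × 2,350,000 L = 15,940 g.
(b) Product at 71.8% available Cl: 15,940 / 0.718 = 22,200 g.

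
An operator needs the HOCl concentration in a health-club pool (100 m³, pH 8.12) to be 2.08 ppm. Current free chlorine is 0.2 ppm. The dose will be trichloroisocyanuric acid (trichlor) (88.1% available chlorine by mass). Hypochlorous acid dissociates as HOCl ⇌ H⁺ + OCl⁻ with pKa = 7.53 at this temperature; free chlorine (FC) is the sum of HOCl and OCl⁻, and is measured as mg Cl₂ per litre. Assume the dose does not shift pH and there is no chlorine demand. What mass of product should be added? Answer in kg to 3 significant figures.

Volume: 100 m³ = 100,000 L.
[OCl⁻]/[HOCl] = 10^(pH − pKa) = 10^(8.12 − 7.53) = 3.89; fraction as HOCl = 1/(1 + 3.89) = 0.2045.
Free chlorine required for 2.08 ppm HOCl: 2.08 / 0.2045 = 10.17 ppm.
FC to add: 10.17 − 0.2 = 9.972 mg/L as Cl₂.
Cl₂ equivalent: 9.972 mg/L × 100,000 L = 997.2 g.
Product at 88.1% available Cl: 997.2 / 0.881 = 1132 g.

1.13 kg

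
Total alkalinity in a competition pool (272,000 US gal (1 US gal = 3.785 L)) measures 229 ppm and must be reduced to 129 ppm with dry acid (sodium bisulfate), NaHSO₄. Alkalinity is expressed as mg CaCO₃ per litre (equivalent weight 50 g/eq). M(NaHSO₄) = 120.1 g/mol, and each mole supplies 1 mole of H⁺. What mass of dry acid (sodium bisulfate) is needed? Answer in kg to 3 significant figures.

247 kg

Volume: 272,000 US gal × 3.785 L/gal = 1,029,520 L.
Alkalinity to neutralize: (229 − 129) = 100 mg/L as CaCO₃ × 1,029,520 L = 103,000 g as CaCO₃.
Equivalents of H⁺ required: 103,000 ÷ 50 g/eq = 2059 eq = 2059 mol NaHSO₄.
Mass of NaHSO₄: 2059 × 120.1 = 247,300 g.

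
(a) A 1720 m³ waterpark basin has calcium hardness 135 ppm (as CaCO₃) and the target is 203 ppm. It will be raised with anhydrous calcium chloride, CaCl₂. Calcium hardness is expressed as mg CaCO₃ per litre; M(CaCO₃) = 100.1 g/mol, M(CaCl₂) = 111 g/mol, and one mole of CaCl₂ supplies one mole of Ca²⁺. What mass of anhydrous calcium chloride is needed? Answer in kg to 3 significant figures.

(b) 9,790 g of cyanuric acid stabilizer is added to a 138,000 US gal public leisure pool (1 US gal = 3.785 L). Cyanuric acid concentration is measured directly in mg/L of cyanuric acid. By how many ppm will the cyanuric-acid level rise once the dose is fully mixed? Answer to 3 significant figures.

(a) Volume: 1720 m³ = 1,720,000 L.
(a) Hardness to add: (203 − 135) = 68 mg/L as CaCO₃ × 1,720,000 L = 117,000 g as CaCO₃.
(a) Moles of Ca²⁺ (1 mol Ca²⁺ ≡ 1 mol CaCO₃): 117,000 / 100.1 g/mol = 1168 mol.
(a) Mass of CaCl₂: 1168 × 111 = 129,700 g.

(b) Volume: 138,000 US gal × 3.785 L/gal = 522,330 L.
(b) Rise: 9,790 g / 522,330 L × 1000 = 18.74 mg/L.

(a) 130 kg; (b) 18.7 ppm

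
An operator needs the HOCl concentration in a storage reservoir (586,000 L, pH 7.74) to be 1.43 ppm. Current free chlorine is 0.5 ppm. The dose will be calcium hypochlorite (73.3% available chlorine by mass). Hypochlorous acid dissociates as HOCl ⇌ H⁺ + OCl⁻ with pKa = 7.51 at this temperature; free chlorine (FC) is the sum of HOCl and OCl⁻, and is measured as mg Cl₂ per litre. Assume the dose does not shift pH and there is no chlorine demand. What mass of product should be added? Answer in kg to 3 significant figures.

[OCl⁻]/[HOCl] = 10^(pH − pKa) = 10^(7.74 − 7.51) = 1.698; fraction as HOCl = 1/(1 + 1.698) = 0.3706.
Free chlorine required for 1.43 ppm HOCl: 1.43 / 0.3706 = 3.858 ppm.
FC to add: 3.858 − 0.5 = 3.358 mg/L as Cl₂.
Cl₂ equivalent: 3.358 mg/L × 586,000 L = 1968 g.
Product at 73.3% available Cl: 1968 / 0.733 = 2685 g.

2.68 kg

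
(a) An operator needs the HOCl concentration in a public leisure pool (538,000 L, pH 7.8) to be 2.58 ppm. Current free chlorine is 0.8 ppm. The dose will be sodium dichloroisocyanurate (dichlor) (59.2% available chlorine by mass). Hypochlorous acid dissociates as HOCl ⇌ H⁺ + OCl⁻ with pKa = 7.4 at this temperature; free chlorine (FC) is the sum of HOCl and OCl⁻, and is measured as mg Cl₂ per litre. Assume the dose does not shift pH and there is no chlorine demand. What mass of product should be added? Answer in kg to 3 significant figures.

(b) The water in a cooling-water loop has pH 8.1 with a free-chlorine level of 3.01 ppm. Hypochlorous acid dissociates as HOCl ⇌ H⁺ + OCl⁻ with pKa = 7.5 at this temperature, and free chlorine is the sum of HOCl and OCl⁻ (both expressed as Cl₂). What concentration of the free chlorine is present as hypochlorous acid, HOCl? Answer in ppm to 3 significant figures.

(a) 7.51 kg; (b) 0.604 ppm

(a) [OCl⁻]/[HOCl] = 10^(pH − pKa) = 10^(7.8 − 7.4) = 2.512; fraction as HOCl = 1/(1 + 2.512) = 0.2847.
(a) Free chlorine required for 2.58 ppm HOCl: 2.58 / 0.2847 = 9.061 ppm.
(a) FC to add: 9.061 − 0.8 = 8.261 mg/L as Cl₂.
(a) Cl₂ equivalent: 8.261 mg/L × 538,000 L = 4444 g.
(a) Product at 59.2% available Cl: 4444 / 0.592 = 7507 g.

(b) [OCl⁻]/[HOCl] = 10^(pH − pKa) = 10^(8.1 − 7.5) = 10^0.60 = 3.981.
(b) Fraction as HOCl = 1 / (1 + 3.981) = 0.2008.
(b) HOCl = 0.2008 × 3.01 ppm = 0.6043 ppm.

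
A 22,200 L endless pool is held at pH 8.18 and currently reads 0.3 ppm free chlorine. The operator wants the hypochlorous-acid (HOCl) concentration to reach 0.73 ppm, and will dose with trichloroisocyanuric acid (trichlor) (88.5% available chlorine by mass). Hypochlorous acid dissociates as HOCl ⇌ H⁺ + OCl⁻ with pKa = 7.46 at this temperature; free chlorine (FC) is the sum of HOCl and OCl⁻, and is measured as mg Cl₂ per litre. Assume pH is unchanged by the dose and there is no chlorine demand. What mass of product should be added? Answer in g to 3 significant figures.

[OCl⁻]/[HOCl] = 10^(pH − pKa) = 10^(8.18 − 7.46) = 5.248; fraction as HOCl = 1/(1 + 5.248) = 0.16.
Free chlorine required for 0.73 ppm HOCl: 0.73 / 0.16 = 4.561 ppm.
FC to add: 4.561 − 0.3 = 4.261 mg/L as Cl₂.
Cl₂ equivalent: 4.261 mg/L × 22,200 L = 94.6 g.
Product at 88.5% available Cl: 94.6 / 0.885 = 106.9 g.

107 g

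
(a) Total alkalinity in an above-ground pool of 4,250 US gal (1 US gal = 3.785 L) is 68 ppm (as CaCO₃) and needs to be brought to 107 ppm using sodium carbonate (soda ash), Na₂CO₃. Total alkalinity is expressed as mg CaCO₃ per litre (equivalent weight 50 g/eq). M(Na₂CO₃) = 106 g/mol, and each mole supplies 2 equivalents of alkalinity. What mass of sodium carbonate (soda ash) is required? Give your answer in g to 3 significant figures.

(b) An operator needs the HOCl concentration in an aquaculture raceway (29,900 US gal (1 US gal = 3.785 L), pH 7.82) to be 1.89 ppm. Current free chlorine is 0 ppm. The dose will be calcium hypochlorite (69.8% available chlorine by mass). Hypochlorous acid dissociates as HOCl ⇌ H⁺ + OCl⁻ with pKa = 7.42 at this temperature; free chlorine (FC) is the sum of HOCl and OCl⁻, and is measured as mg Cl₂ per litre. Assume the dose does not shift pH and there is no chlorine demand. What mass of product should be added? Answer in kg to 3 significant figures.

(a) Volume: 4,250 US gal × 3.785 L/gal = 16,086 L.
(a) Alkalinity to add: (107 − 68) = 39 mg/L as CaCO₃ × 16,086 L = 627.4 g as CaCO₃.
(a) Equivalents: 627.4 g ÷ 50 g/eq = 12.55 eq.
(a) Each mole of Na₂CO₃ supplies 2 eq, so 12.55 / 2 = 6.274 mol.
(a) Mass: 6.274 mol × 106 g/mol = 665 g.

(b) Volume: 29,900 US gal × 3.785 L/gal = 113,172 L.
(b) [OCl⁻]/[HOCl] = 10^(pH − pKa) = 10^(7.82 − 7.42) = 2.512; fraction as HOCl = 1/(1 + 2.512) = 0.2847.
(b) Free chlorine required for 1.89 ppm HOCl: 1.89 / 0.2847 = 6.637 ppm.
(b) FC to add: 6.637 − 0 = 6.637 mg/L as Cl₂.
(b) Cl₂ equivalent: 6.637 mg/L × 113,172 L = 751.2 g.
(b) Product at 69.8% available Cl: 751.2 / 0.698 = 1076 g.

(a) 665 g; (b) 1.08 kg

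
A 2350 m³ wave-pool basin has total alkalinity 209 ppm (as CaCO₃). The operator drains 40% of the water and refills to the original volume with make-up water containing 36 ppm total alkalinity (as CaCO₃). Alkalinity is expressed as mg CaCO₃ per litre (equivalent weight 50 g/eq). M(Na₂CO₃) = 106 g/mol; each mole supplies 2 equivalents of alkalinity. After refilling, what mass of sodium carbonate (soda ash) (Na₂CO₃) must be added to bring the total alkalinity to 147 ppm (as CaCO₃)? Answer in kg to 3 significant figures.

17.9 kg

Volume: 2350 m³ = 2,350,000 L.
After draining 40% and refilling: 209 × 0.60 + 36 × 0.40 = 139.8 ppm.
Deficit to target: 147 − 139.8 = 7.2 mg/L.
As CaCO₃: 7.2 mg/L × 2,350,000 L = 16,920 g; ÷ 50 g/eq ÷ 2 = 169.2 mol Na₂CO₃.
Mass: 169.2 × 106 = 17,940 g.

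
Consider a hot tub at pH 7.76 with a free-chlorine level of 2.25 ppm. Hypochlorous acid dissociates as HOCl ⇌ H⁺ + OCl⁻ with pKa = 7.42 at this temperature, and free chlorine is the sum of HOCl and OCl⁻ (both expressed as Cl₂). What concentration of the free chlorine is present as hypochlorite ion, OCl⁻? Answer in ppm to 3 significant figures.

1.54 ppm

[OCl⁻]/[HOCl] = 10^(pH − pKa) = 10^(7.76 − 7.42) = 10^0.34 = 2.188.
Fraction as HOCl = 1 / (1 + 2.188) = 0.3137.
OCl⁻ = (1 − 0.3137) × 2.25 ppm = 1.544 ppm.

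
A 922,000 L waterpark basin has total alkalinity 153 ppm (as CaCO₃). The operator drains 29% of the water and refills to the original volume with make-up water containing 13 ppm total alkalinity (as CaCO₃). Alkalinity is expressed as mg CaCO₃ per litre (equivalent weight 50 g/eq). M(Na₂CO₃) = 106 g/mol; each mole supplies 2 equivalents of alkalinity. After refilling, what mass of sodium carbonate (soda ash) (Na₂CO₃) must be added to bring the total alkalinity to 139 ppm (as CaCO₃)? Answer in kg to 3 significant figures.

After draining 29% and refilling: 153 × 0.71 + 13 × 0.29 = 112.4 ppm.
Deficit to target: 139 − 112.4 = 26.6 mg/L.
As CaCO₃: 26.6 mg/L × 922,000 L = 24,530 g; ÷ 50 g/eq ÷ 2 = 245.3 mol Na₂CO₃.
Mass: 245.3 × 106 = 26,000 g.

26.0 kg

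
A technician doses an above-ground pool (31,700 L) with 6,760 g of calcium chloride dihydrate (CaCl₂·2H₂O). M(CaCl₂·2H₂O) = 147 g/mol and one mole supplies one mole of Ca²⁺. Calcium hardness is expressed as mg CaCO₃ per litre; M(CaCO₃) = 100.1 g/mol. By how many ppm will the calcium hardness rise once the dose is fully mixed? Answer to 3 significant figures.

145 ppm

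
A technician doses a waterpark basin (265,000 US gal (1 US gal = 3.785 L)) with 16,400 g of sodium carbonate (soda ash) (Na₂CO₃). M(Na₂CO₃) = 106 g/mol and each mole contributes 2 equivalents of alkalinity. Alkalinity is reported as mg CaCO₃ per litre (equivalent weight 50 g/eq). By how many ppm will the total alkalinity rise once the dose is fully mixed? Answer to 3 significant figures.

15.4 ppm

Volume: 265,000 US gal × 3.785 L/gal = 1,003,025 L.
Moles of Na₂CO₃: 16,400 g ÷ 106 g/mol = 154.7 mol → 309.4 eq of alkalinity.
As CaCO₃: 309.4 eq × 50 g/eq = 15,470 g.
Rise: 15,470 g / 1,003,025 L × 1000 = 15.43 mg/L.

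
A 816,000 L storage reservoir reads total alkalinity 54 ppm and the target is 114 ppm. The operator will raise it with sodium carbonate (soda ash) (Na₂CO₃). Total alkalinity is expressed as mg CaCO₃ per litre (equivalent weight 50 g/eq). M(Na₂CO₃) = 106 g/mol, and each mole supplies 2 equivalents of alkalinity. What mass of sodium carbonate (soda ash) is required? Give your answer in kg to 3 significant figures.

Alkalinity to add: (114 − 54) = 60 mg/L as CaCO₃ × 816,000 L = 48,960 g as CaCO₃.
Equivalents: 48,960 g ÷ 50 g/eq = 979.2 eq.
Each mole of Na₂CO₃ supplies 2 eq, so 979.2 / 2 = 489.6 mol.
Mass: 489.6 mol × 106 g/mol = 51,900 g.

51.9 kg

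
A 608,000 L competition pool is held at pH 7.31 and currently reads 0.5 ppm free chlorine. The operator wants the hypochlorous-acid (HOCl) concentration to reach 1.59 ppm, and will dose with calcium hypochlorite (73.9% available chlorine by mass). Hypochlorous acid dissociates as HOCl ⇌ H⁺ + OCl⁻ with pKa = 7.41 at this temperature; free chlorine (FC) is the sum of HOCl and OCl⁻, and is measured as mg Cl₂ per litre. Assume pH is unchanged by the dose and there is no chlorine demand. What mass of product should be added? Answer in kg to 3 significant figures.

[OCl⁻]/[HOCl] = 10^(pH − pKa) = 10^(7.31 − 7.41) = 0.7943; fraction as HOCl = 1/(1 + 0.7943) = 0.5573.
Free chlorine required for 1.59 ppm HOCl: 1.59 / 0.5573 = 2.853 ppm.
FC to add: 2.853 − 0.5 = 2.353 mg/L as Cl₂.
Cl₂ equivalent: 2.353 mg/L × 608,000 L = 1431 g.
Product at 73.9% available Cl: 1431 / 0.739 = 1936 g.

1.94 kg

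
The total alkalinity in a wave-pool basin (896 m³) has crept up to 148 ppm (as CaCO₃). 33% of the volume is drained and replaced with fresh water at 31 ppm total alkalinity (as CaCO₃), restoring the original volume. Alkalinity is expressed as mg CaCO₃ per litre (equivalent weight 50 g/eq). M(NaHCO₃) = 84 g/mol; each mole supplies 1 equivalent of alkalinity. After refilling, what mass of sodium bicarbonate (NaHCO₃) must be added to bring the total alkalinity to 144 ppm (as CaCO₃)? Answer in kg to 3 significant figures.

Volume: 896 m³ = 896,000 L.
After draining 33% and refilling: 148 × 0.67 + 31 × 0.33 = 109.39 ppm.
Deficit to target: 144 − 109.39 = 34.61 mg/L.
As CaCO₃: 34.61 mg/L × 896,000 L = 31,010 g; ÷ 50 g/eq ÷ 1 = 620.2 mol NaHCO₃.
Mass: 620.2 × 84 = 52,100 g.

52.1 kg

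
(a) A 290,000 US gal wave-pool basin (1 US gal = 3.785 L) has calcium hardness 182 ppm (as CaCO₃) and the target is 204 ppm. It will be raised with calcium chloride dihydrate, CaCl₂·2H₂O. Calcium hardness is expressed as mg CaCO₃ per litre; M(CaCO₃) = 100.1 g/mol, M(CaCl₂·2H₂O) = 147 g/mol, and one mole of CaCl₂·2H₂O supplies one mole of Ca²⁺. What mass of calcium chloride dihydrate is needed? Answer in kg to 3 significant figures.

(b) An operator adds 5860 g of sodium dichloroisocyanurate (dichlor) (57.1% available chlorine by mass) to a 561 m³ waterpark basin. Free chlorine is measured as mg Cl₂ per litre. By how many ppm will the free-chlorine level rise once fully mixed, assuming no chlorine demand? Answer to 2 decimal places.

(a) Volume: 290,000 US gal × 3.785 L/gal = 1,097,650 L.
(a) Hardness to add: (204 − 182) = 22 mg/L as CaCO₃ × 1,097,650 L = 24,150 g as CaCO₃.
(a) Moles of Ca²⁺ (1 mol Ca²⁺ ≡ 1 mol CaCO₃): 24,150 / 100.1 g/mol = 241.2 mol.
(a) Mass of CaCl₂·2H₂O: 241.2 × 147 = 35,460 g.

(b) Volume: 561 m³ = 561,000 L.
(b) Available chlorine delivered: 5860 g × 0.571 = 3346 g as Cl₂.
(b) Concentration rise: 3346 g / 561,000 L = 5.964 mg/L = 5.96 ppm.

(a) 35.5 kg; (b) 5.96 ppm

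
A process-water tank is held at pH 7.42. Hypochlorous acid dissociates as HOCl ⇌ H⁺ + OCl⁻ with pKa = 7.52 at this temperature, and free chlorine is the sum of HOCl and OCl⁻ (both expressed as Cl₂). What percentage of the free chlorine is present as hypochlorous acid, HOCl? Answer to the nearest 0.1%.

[OCl⁻]/[HOCl] = 10^(pH − pKa) = 10^(7.42 − 7.52) = 10^-0.10 = 0.7943.
Fraction as HOCl = 1 / (1 + 0.7943) = 0.5573.

55.7%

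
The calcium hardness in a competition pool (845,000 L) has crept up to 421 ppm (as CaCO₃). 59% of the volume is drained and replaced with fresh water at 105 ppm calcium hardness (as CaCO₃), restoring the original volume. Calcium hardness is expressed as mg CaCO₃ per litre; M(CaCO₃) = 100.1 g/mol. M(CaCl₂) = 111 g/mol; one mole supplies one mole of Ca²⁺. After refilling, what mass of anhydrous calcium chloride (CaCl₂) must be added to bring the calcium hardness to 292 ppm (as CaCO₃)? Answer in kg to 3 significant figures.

53.8 kg

After draining 59% and refilling: 421 × 0.41 + 105 × 0.59 = 234.56 ppm.
Deficit to target: 292 − 234.56 = 57.44 mg/L.
As CaCO₃: 57.44 mg/L × 845,000 L = 48,540 g; ÷ 100.1 = 484.9 mol Ca²⁺.
Mass: 484.9 × 111 = 53,820 g.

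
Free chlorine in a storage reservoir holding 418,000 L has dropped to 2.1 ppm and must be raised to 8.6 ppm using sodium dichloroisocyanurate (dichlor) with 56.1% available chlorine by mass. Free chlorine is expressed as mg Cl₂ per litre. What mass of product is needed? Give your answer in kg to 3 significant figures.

Chlorine deficit: 8.6 − 2.1 = 6.5 ppm = 6.5 mg/L as Cl₂.
Cl₂ equivalent needed: 6.5 mg/L × 418,000 L = 2,717,000 mg = 2717 g.
Product at 56.1% available chlorine: 2717 / 0.561 = 4843 g.

4.84 kg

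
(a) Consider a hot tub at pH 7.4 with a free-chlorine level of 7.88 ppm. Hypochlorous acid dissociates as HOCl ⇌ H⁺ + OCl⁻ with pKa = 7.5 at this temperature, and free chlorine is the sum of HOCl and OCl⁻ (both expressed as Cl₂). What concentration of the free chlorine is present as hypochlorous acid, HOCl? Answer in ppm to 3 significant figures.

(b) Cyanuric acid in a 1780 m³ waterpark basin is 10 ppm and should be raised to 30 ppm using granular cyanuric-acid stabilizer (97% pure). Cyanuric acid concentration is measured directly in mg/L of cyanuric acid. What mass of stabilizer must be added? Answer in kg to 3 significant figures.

(a) 4.39 ppm; (b) 36.7 kg

(a) [OCl⁻]/[HOCl] = 10^(pH − pKa) = 10^(7.4 − 7.5) = 10^-0.10 = 0.7943.
(a) Fraction as HOCl = 1 / (1 + 0.7943) = 0.5573.
(a) HOCl = 0.5573 × 7.88 ppm = 4.392 ppm.

(b) Volume: 1780 m³ = 1,780,000 L.
(b) CYA to add: (30 − 10) = 20 mg/L × 1,780,000 L = 35,600 g cyanuric acid.
(b) At 97% purity: 35,600 / 0.97 = 36,700 g product.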